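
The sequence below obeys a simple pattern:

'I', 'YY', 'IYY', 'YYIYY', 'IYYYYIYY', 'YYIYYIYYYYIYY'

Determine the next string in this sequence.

From term 3 onward, concatenate the second-to-last term with the last: I·YY = IYY, YY·IYY = YYIYY, …
The next term joins IYYYYIYY and YYIYYIYYYYIYY.

IYYYYIYYYYIYYIYYYYIYY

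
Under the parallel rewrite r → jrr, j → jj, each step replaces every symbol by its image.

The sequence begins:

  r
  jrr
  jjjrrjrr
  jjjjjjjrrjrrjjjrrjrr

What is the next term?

jjjjjjjjjjjjjjjrrjrrjjjrrjrrjjjjjjjrrjrrjjjrrjrr

Replace each of the 20 characters of jjjjjjjrrjrrjjjrrjrr in place — jj jj jj jj jj jj jj jrr jrr jj jrr jrr jj jj jj jrr jrr jj jrr jrr — and concatenate.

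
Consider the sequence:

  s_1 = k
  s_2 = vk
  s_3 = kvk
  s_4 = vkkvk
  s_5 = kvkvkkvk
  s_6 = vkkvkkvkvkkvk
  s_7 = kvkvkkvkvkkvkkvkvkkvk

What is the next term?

This is a Fibonacci-style word recurrence s(k) = s(k−2)·s(k−1): e.g. k·vk = kvk.
So term 8 is vkkvkkvkvkkvk·kvkvkkvkvkkvkkvkvkkvk.

vkkvkkvkvkkvkkvkvkkvkvkkvkkvkvkkvk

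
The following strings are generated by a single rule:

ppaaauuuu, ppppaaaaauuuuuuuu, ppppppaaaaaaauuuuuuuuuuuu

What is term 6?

Term n consists of 2n p's, followed by 2n+1 a's, followed by 4n u's (n = 1, 2, …).
For term 6, n = 6, so the run lengths are 12, 13, 24.

ppppppppppppaaaaaaaaaaaaauuuuuuuuuuuuuuuuuuuuuuuu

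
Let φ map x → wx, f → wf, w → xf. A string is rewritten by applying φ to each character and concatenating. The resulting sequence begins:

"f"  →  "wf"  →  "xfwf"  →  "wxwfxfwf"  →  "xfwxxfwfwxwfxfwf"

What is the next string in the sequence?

wxwfxfwxwxwfxfwfxfwxxfwfwxwfxfwf

Applying the rule to each of the 16 symbols of xfwxxfwfwxwfxfwf gives the pieces wx wf xf wx wx wf xf wf xf wx xf wf wx wf xf wf, which concatenate to the answer.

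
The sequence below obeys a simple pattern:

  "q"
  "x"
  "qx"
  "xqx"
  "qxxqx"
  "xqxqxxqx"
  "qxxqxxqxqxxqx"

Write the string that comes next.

xqxqxxqxqxxqxxqxqxxqx

Each term (from the third on) is the two preceding terms concatenated in order: term 3 = q·x = qx.
Continuing: xqxqxxqx · qxxqxxqxqxxqx gives term 8.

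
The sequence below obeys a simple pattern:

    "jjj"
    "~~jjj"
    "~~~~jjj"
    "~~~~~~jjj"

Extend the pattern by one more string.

Each term is the previous one with ~~ prepended.
Applying this once more to ~~~~~~jjj:

~~~~~~~~jjj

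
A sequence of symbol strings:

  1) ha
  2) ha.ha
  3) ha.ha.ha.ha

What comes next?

Each string is two copies of the previous one joined by '.'.
One more doubling of ha.ha.ha.ha gives the answer.

ha.ha.ha.ha.ha.ha.ha.ha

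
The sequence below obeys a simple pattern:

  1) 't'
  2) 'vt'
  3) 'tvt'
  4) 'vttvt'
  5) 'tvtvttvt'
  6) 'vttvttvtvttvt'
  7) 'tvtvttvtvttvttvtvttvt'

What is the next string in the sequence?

vttvttvtvttvttvtvttvtvttvttvtvttvt

Each term (from the third on) is the two preceding terms concatenated in order: term 3 = t·vt = tvt.
The next term joins vttvttvtvttvt and tvtvttvtvttvttvtvttvt.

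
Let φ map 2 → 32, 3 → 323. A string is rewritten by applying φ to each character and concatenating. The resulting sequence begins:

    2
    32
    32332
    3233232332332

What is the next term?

Replace each of the 13 characters of 3233232332332 in place — 323 32 323 323 32 323 32 323 323 32 323 323 32 — and concatenate.

3233232332332323323233233232332332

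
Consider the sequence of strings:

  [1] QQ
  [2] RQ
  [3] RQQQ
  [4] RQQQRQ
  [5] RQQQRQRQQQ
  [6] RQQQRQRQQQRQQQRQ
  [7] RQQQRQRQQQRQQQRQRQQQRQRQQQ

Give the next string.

This is a Fibonacci-style word recurrence s(k) = s(k−1)·s(k−2): e.g. RQ·QQ = RQQQ.
The next term joins RQQQRQRQQQRQQQRQRQQQRQRQQQ and RQQQRQRQQQRQQQRQ.

RQQQRQRQQQRQQQRQRQQQRQRQQQRQQQRQRQQQRQQQRQ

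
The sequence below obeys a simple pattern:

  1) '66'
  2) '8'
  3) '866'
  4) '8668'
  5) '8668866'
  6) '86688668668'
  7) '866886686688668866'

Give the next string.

86688668668866886686688668668

Each term (from the third on) is the previous term followed by the one before it: term 3 = 8·66 = 866.
So term 8 is 866886686688668866·86688668668.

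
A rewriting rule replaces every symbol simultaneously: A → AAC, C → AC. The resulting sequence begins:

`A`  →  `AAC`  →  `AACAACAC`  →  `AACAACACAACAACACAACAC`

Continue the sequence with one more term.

AACAACACAACAACACAACACAACAACACAACAACACAACACAACAACACAACAC

φ(AACAACACAACAACACAACAC) expands symbol-by-symbol to AAC AAC AC AAC AAC AC AAC AC AAC AAC AC AAC AAC AC AAC AC AAC AAC AC AAC AC; joining the 21 pieces gives the next term.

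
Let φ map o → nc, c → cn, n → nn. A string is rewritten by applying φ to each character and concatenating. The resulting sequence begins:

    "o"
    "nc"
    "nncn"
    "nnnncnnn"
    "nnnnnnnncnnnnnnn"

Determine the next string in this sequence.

nnnnnnnnnnnnnnnncnnnnnnnnnnnnnnn

Applying the rule to each of the 16 symbols of nnnnnnnncnnnnnnn gives the pieces nn nn nn nn nn nn nn nn cn nn nn nn nn nn nn nn, which concatenate to the answer.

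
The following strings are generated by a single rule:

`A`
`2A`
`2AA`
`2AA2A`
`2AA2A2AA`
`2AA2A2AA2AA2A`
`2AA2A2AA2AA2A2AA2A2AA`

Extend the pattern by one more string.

From term 3 onward, concatenate the last term with the second-to-last: 2A·A = 2AA, 2AA·2A = 2AA2A, …
So term 8 is 2AA2A2AA2AA2A2AA2A2AA·2AA2A2AA2AA2A.

2AA2A2AA2AA2A2AA2A2AA2AA2A2AA2AA2A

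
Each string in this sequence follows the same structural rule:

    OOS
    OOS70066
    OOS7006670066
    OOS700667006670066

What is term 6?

OOS7006670066700667006670066

The strings grow by a fixed suffix 70066 each time.
From OOS700667006670066, 2 further steps: OOS700667006670066 → OOS70066700667006670066 → (answer).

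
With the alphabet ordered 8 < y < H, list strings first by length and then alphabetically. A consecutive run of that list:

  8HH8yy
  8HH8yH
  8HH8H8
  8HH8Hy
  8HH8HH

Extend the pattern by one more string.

8HHy88

Find the rightmost character of 8HH8HH below H, bump it to the next letter, and reset everything to its right to 8.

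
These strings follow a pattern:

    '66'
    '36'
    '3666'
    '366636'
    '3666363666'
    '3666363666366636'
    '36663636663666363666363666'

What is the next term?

366636366636663636663636663666363666366636

This is a Fibonacci-style word recurrence s(k) = s(k−1)·s(k−2): e.g. 36·66 = 3666.
So term 8 is 36663636663666363666363666·3666363666366636.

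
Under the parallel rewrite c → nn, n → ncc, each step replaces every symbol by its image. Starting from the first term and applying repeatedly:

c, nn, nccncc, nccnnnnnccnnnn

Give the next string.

Applying the rule to each of the 14 symbols of nccnnnnnccnnnn gives the pieces ncc nn nn ncc ncc ncc ncc ncc nn nn ncc ncc ncc ncc, which concatenate to the answer.

nccnnnnnccnccnccnccnccnnnnnccnccnccncc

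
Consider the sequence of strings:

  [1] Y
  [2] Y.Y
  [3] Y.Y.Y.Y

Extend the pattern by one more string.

Every step duplicates the string with '.' between the halves.
So the next term is two copies of Y.Y.Y.Y with '.' between the halves.

Y.Y.Y.Y.Y.Y.Y.Y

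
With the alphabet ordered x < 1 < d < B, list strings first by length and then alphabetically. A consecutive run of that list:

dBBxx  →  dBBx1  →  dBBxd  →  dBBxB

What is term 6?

Stepping forward 2 times from dBBxB: dBBxB → dBB1x, then the target.

dBB11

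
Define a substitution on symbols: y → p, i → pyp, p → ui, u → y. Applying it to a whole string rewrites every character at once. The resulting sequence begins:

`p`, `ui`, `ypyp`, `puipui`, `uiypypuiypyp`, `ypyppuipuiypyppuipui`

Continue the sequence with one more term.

Rewriting the 20 symbols of ypyppuipuiypyppuipui one by one yields p ui p ui ui y pyp ui y pyp p ui p ui ui y pyp ui y pyp; concatenated:

puipuiuiypypuiypyppuipuiuiypypuiypyp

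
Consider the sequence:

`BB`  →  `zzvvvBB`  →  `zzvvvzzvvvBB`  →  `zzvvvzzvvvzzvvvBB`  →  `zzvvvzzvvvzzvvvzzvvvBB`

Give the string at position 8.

Every step adds zzvvv at the front: s(k+1) = zzvvv·s(k).
From zzvvvzzvvvzzvvvzzvvvBB, 3 further steps: zzvvvzzvvvzzvvvzzvvvBB → zzvvvzzvvvzzvvvzzvvvzzvvvBB → zzvvvzzvvvzzvvvzzvvvzzvvvzzvvvBB → (answer).

zzvvvzzvvvzzvvvzzvvvzzvvvzzvvvzzvvvBB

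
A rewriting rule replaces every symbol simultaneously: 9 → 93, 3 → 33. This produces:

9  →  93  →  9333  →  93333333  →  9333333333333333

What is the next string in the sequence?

Rewriting the 16 symbols of 9333333333333333 one by one yields 93 33 33 33 33 33 33 33 33 33 33 33 33 33 33 33; concatenated:

93333333333333333333333333333333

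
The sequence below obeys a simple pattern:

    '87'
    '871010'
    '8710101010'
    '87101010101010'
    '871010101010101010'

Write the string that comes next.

8710101010101010101010

Every step adds 1010 to the end: s(k+1) = s(k)·1010.
One more step from 871010101010101010 gives the answer.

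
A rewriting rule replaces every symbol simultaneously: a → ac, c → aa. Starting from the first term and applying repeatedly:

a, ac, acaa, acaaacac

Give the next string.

Expanding acaaacac: a→ac, c→aa, a→ac, a→ac, a→ac, c→aa, a→ac, c→aa. Concatenated: ac aa ac ac ac aa ac aa.

acaaacacacaaacaa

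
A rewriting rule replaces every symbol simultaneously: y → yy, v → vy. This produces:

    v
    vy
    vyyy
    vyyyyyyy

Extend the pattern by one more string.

Apply φ to vyyyyyyy symbol by symbol: v→vy, y→yy, y→yy, y→yy, y→yy, y→yy, y→yy, y→yy; joined: vy yy yy yy yy yy yy yy.

vyyyyyyyyyyyyyyy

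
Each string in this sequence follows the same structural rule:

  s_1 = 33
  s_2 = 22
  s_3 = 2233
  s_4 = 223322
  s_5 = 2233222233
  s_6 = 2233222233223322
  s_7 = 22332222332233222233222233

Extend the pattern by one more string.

This is a Fibonacci-style word recurrence s(k) = s(k−1)·s(k−2): e.g. 22·33 = 2233.
The next term joins 22332222332233222233222233 and 2233222233223322.

223322223322332222332222332233222233223322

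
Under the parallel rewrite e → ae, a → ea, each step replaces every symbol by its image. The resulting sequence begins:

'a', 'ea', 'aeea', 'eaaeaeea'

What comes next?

Apply φ to eaaeaeea symbol by symbol: e→ae, a→ea, a→ea, e→ae, a→ea, e→ae, e→ae, a→ea; joined: ae ea ea ae ea ae ae ea.

aeeaeaaeeaaeaeea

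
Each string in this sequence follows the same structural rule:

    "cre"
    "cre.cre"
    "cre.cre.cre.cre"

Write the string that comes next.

Every step duplicates the string with '.' between the halves.
One more doubling of cre.cre.cre.cre gives the answer.

cre.cre.cre.cre.cre.cre.cre.cre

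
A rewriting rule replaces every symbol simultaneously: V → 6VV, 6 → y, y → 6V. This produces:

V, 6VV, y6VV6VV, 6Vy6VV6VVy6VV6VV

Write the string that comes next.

φ(6Vy6VV6VVy6VV6VV) expands symbol-by-symbol to y 6VV 6V y 6VV 6VV y 6VV 6VV 6V y 6VV 6VV y 6VV 6VV; joining the 16 pieces gives the next term.

y6VV6Vy6VV6VVy6VV6VV6Vy6VV6VVy6VV6VV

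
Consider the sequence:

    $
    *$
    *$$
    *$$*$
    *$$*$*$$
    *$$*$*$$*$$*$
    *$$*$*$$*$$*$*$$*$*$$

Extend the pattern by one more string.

*$$*$*$$*$$*$*$$*$*$$*$$*$*$$*$$*$

Each term (from the third on) is the previous term followed by the one before it: term 3 = *$·$ = *$$.
The next term joins *$$*$*$$*$$*$*$$*$*$$ and *$$*$*$$*$$*$.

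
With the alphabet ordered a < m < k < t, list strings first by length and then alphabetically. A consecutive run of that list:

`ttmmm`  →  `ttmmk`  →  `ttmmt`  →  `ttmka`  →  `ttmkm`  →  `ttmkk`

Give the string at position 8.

ttmta

Continuing the enumeration 2 steps past ttmkk: ttmkk → ttmkt → (answer).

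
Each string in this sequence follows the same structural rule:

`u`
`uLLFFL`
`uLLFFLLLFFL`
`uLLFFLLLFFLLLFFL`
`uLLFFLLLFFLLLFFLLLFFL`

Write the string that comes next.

The strings grow by a fixed suffix LLFFL each time.
One more step from uLLFFLLLFFLLLFFLLLFFL gives the answer.

uLLFFLLLFFLLLFFLLLFFLLLFFL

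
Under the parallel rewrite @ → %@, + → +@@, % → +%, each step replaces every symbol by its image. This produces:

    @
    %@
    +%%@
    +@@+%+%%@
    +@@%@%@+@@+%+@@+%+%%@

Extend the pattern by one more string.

φ(+@@%@%@+@@+%+@@+%+%%@) expands symbol-by-symbol to +@@ %@ %@ +% %@ +% %@ +@@ %@ %@ +@@ +% +@@ %@ %@ +@@ +% +@@ +% +% %@; joining the 21 pieces gives the next term.

+@@%@%@+%%@+%%@+@@%@%@+@@+%+@@%@%@+@@+%+@@+%+%%@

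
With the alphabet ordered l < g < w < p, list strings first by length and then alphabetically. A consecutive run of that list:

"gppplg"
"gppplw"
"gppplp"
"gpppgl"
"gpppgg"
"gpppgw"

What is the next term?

gpppgp

Treat gpppgw as a base-4 numeral over the given alphabet and add one, carrying through any trailing p's.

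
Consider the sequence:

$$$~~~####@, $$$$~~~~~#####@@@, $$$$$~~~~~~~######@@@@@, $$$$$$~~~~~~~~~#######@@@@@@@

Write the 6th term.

The n-th term is n+2 $'s then 2n+1 ~'s then n+3 #'s then 2n-1 @'s (n = 1, 2, …).
At n = 6 the blocks have lengths 8, 13, 9, 11.

$$$$$$$$~~~~~~~~~~~~~#########@@@@@@@@@@@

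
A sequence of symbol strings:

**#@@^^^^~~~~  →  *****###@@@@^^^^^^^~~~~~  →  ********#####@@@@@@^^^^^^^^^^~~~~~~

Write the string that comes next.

The n-th term is 3n-1 *'s then 2n-1 #'s then 2n @'s then 3n+1 ^'s then n+3 ~'s (n = 1, 2, …).
For the next term, n = 4, so the run lengths are 11, 7, 8, 13, 7.

***********#######@@@@@@@@^^^^^^^^^^^^^~~~~~~~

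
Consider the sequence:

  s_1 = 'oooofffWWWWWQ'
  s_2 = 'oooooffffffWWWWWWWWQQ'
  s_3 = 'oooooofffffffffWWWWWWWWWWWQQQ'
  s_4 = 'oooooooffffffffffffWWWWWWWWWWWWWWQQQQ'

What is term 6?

oooooooooffffffffffffffffffWWWWWWWWWWWWWWWWWWWWQQQQQQ

Each string has the form o^{n+3} f^{3n} W^{3n+2} Q^{n} (n = 1, 2, …).
Setting n = 6 gives 9, 18, 20, 6 characters in each block.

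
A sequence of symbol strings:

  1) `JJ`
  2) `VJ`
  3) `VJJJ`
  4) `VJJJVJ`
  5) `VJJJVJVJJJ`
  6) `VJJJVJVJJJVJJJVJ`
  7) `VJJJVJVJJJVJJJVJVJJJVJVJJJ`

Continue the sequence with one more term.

VJJJVJVJJJVJJJVJVJJJVJVJJJVJJJVJVJJJVJJJVJ

Each term (from the third on) is the previous term followed by the one before it: term 3 = VJ·JJ = VJJJ.
The next term joins VJJJVJVJJJVJJJVJVJJJVJVJJJ and VJJJVJVJJJVJJJVJ.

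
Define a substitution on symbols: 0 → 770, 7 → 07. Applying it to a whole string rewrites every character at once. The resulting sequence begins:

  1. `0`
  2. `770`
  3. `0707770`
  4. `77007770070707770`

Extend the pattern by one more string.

Rewriting the 17 symbols of 77007770070707770 one by one yields 07 07 770 770 07 07 07 770 770 07 770 07 770 07 07 07 770; concatenated:

07077707700707077707700777007770070707770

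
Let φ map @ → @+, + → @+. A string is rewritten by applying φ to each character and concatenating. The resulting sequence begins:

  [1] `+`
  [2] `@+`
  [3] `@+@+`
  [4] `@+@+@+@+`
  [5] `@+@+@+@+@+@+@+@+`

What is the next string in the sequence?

@+@+@+@+@+@+@+@+@+@+@+@+@+@+@+@+

φ(@+@+@+@+@+@+@+@+) expands symbol-by-symbol to @+ @+ @+ @+ @+ @+ @+ @+ @+ @+ @+ @+ @+ @+ @+ @+; joining the 16 pieces gives the next term.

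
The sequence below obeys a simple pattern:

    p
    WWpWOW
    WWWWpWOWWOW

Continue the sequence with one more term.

WWWWWWpWOWWOWWOW

Each term wraps the previous one in WW on the left and WOW on the right.
So the next term is WW·WWWWpWOWWOW·WOW.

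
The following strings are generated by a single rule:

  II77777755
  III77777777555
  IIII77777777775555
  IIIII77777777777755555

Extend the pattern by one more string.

IIIIII77777777777777555555

The n-th term is n-1 I's then 2n 7's then n-1 5's, where the shown terms are n = 3, 4, 5, 6.
For the next term, n = 7, so the run lengths are 6, 14, 6.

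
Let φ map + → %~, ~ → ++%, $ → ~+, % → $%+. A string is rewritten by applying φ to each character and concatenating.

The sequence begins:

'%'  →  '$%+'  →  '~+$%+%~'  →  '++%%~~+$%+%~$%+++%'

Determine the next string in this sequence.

Rewriting the 18 symbols of ++%%~~+$%+%~$%+++% one by one yields %~ %~ $%+ $%+ ++% ++% %~ ~+ $%+ %~ $%+ ++% ~+ $%+ %~ %~ %~ $%+; concatenated:

%~%~$%+$%+++%++%%~~+$%+%~$%+++%~+$%+%~%~%~$%+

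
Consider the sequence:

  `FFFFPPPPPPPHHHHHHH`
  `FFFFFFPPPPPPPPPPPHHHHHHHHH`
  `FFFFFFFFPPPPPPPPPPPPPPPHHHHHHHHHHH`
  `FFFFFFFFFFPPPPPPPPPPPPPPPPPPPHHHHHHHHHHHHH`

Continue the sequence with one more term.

Term n consists of 2n F's, followed by 4n-1 P's, followed by 2n+3 H's, where the shown terms are n = 2, 3, 4, 5.
For the next term, n = 6, so the run lengths are 12, 23, 15.

FFFFFFFFFFFFPPPPPPPPPPPPPPPPPPPPPPPHHHHHHHHHHHHHHH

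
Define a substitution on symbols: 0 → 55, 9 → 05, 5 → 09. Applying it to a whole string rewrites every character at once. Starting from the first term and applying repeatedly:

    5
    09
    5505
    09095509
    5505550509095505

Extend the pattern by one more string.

09095509090955095505550509095509

φ(5505550509095505) expands symbol-by-symbol to 09 09 55 09 09 09 55 09 55 05 55 05 09 09 55 09; joining the 16 pieces gives the next term.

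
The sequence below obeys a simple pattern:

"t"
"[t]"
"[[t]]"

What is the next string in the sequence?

Each term wraps the previous one in [ on the left and ] on the right.
Applying this once more to [[t]]:

[[[t]]]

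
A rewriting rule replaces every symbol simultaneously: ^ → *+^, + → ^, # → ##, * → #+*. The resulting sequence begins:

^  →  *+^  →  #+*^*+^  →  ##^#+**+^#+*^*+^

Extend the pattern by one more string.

φ(##^#+**+^#+*^*+^) expands symbol-by-symbol to ## ## *+^ ## ^ #+* #+* ^ *+^ ## ^ #+* *+^ #+* ^ *+^; joining the 16 pieces gives the next term.

####*+^##^#+*#+*^*+^##^#+**+^#+*^*+^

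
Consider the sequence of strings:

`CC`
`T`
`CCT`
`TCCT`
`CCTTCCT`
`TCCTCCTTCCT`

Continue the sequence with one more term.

CCTTCCTTCCTCCTTCCT

This is a Fibonacci-style word recurrence s(k) = s(k−2)·s(k−1): e.g. CC·T = CCT.
The next term joins CCTTCCT and TCCTCCTTCCT.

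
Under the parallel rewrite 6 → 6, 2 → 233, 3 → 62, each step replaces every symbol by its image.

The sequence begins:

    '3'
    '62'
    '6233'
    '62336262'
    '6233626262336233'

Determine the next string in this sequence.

Rewriting the 16 symbols of 6233626262336233 one by one yields 6 233 62 62 6 233 6 233 6 233 62 62 6 233 62 62; concatenated:

62336262623362336233626262336262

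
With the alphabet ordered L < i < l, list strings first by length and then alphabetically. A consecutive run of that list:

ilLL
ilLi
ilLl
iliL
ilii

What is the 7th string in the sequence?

illL

Advancing 2 positions from ilii through ilii → ilil reaches term 7.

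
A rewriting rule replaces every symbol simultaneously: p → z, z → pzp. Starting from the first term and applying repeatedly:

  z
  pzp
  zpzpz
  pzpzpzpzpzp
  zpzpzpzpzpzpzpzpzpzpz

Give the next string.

pzpzpzpzpzpzpzpzpzpzpzpzpzpzpzpzpzpzpzpzpzp

φ(zpzpzpzpzpzpzpzpzpzpz) expands symbol-by-symbol to pzp z pzp z pzp z pzp z pzp z pzp z pzp z pzp z pzp z pzp z pzp; joining the 21 pieces gives the next term.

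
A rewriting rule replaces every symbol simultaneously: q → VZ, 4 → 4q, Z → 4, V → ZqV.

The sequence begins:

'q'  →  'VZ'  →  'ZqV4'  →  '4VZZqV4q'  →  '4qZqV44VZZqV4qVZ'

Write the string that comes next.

Rewriting the 16 symbols of 4qZqV44VZZqV4qVZ one by one yields 4q VZ 4 VZ ZqV 4q 4q ZqV 4 4 VZ ZqV 4q VZ ZqV 4; concatenated:

4qVZ4VZZqV4q4qZqV44VZZqV4qVZZqV4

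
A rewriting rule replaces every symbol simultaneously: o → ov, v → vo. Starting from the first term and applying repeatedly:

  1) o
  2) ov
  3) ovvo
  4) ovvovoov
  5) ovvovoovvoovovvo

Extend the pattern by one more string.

Rewriting the 16 symbols of ovvovoovvoovovvo one by one yields ov vo vo ov vo ov ov vo vo ov ov vo ov vo vo ov; concatenated:

ovvovoovvoovovvovoovovvoovvovoov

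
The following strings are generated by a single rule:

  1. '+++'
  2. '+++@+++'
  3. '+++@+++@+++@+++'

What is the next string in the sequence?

+++@+++@+++@+++@+++@+++@+++@+++

Each string is two copies of the previous one joined by '@'.
So the next term is two copies of +++@+++@+++@+++ with '@' between the halves.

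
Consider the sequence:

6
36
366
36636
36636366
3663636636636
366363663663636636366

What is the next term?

From term 3 onward, concatenate the last term with the second-to-last: 36·6 = 366, 366·36 = 36636, …
So term 8 is 366363663663636636366·3663636636636.

3663636636636366363663663636636636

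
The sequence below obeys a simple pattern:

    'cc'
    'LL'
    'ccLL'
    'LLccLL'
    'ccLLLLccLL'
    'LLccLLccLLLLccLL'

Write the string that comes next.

This is a Fibonacci-style word recurrence s(k) = s(k−2)·s(k−1): e.g. cc·LL = ccLL.
So term 7 is ccLLLLccLL·LLccLLccLLLLccLL.

ccLLLLccLLLLccLLccLLLLccLL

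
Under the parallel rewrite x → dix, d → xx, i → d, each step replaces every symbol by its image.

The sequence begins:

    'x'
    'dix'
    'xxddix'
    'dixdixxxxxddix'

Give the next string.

xxddixxxddixdixdixdixdixxxxxddix

Applying the rule to each of the 14 symbols of dixdixxxxxddix gives the pieces xx d dix xx d dix dix dix dix dix xx xx d dix, which concatenate to the answer.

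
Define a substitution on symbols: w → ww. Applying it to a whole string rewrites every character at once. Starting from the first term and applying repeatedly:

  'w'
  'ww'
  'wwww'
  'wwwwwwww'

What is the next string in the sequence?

wwwwwwwwwwwwwwww

Apply φ to wwwwwwww symbol by symbol: w→ww, w→ww, w→ww, w→ww, w→ww, w→ww, w→ww, w→ww; joined: ww ww ww ww ww ww ww ww.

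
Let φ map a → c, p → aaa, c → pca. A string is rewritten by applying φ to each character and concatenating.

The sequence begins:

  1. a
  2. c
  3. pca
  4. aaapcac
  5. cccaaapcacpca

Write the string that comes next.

pcapcapcacccaaapcacpcaaaapcac

Replace each of the 13 characters of cccaaapcacpca in place — pca pca pca c c c aaa pca c pca aaa pca c — and concatenate.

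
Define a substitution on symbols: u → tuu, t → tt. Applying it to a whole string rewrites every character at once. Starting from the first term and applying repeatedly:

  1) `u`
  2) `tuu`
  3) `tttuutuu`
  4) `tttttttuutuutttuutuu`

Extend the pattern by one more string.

Applying the rule to each of the 20 symbols of tttttttuutuutttuutuu gives the pieces tt tt tt tt tt tt tt tuu tuu tt tuu tuu tt tt tt tuu tuu tt tuu tuu, which concatenate to the answer.

tttttttttttttttuutuutttuutuutttttttuutuutttuutuu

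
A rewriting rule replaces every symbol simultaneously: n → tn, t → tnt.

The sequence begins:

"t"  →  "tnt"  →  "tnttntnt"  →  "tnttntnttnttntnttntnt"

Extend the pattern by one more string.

Rewriting the 21 symbols of tnttntnttnttntnttntnt one by one yields tnt tn tnt tnt tn tnt tn tnt tnt tn tnt tnt tn tnt tn tnt tnt tn tnt tn tnt; concatenated:

tnttntnttnttntnttntnttnttntnttnttntnttntnttnttntnttntnt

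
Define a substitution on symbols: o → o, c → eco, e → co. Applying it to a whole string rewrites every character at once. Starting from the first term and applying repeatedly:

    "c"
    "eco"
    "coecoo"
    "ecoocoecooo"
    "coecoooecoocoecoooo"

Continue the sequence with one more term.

ecoocoecoooocoecoooecoocoecooooo

Applying the rule to each of the 19 symbols of coecoooecoocoecoooo gives the pieces eco o co eco o o o co eco o o eco o co eco o o o o, which concatenate to the answer.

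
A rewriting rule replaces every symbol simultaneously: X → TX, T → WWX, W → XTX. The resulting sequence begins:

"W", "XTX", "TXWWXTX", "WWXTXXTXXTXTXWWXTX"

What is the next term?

XTXXTXTXWWXTXTXWWXTXTXWWXTXWWXTXXTXXTXTXWWXTX

φ(WWXTXXTXXTXTXWWXTX) expands symbol-by-symbol to XTX XTX TX WWX TX TX WWX TX TX WWX TX WWX TX XTX XTX TX WWX TX; joining the 18 pieces gives the next term.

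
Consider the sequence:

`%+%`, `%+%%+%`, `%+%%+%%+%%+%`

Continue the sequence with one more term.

Every step duplicates the string.
One more doubling of %+%%+%%+%%+% gives the answer.

%+%%+%%+%%+%%+%%+%%+%%+%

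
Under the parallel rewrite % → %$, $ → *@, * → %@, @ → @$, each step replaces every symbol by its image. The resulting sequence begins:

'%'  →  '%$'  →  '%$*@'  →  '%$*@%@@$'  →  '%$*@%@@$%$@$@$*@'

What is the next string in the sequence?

%$*@%@@$%$@$@$*@%$*@@$*@@$*@%@@$

Replace each of the 16 characters of %$*@%@@$%$@$@$*@ in place — %$ *@ %@ @$ %$ @$ @$ *@ %$ *@ @$ *@ @$ *@ %@ @$ — and concatenate.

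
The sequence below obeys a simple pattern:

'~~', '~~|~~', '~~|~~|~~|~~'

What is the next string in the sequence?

~~|~~|~~|~~|~~|~~|~~|~~

Each string is two copies of the previous one joined by '|'.
So the next term is two copies of ~~|~~|~~|~~ with '|' between the halves.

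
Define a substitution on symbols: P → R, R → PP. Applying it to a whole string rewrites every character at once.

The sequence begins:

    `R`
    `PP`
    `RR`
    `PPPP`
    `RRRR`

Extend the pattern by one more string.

Expanding RRRR: R→PP, R→PP, R→PP, R→PP. Concatenated: PP PP PP PP.

PPPPPPPP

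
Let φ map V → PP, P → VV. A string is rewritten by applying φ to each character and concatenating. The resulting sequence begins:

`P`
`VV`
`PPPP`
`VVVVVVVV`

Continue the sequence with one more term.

Rewriting each symbol of VVVVVVVV: V→PP, V→PP, V→PP, V→PP, V→PP, V→PP, V→PP, V→PP, which concatenates to PP PP PP PP PP PP PP PP.

PPPPPPPPPPPPPPPP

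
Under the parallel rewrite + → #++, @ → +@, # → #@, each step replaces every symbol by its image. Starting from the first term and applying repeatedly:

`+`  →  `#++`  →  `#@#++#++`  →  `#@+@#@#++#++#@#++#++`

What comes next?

Rewriting the 20 symbols of #@+@#@#++#++#@#++#++ one by one yields #@ +@ #++ +@ #@ +@ #@ #++ #++ #@ #++ #++ #@ +@ #@ #++ #++ #@ #++ #++; concatenated:

#@+@#+++@#@+@#@#++#++#@#++#++#@+@#@#++#++#@#++#++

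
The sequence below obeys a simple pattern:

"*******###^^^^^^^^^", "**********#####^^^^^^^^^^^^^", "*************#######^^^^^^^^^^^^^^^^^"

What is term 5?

*******************###########^^^^^^^^^^^^^^^^^^^^^^^^^

Reading off run lengths: * runs 7, 10, 13; # runs 3, 5, 7; ^ runs 9, 13, 17 — each is linear in n, where the shown terms are n = 2, 3, 4.
At n = 6 the blocks have lengths 19, 11, 25.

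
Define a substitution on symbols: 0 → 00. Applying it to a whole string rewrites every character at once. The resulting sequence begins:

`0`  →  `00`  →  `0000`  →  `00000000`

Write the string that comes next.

Rewriting each symbol of 00000000: 0→00, 0→00, 0→00, 0→00, 0→00, 0→00, 0→00, 0→00, which concatenates to 00 00 00 00 00 00 00 00.

0000000000000000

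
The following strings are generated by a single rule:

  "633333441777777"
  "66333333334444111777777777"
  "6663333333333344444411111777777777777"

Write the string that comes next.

666633333333333333444444441111111777777777777777

Term n consists of n 6's, followed by 3n+2 3's, followed by 2n 4's, followed by 2n-1 1's, followed by 3n+3 7's (n = 1, 2, …).
For the next term, n = 4, so the run lengths are 4, 14, 8, 7, 15.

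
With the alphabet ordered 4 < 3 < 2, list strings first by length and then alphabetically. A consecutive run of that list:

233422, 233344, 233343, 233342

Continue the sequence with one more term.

The successor of 233342 increments the rightmost position that isn't already 2 and resets every position after it to 4.

233334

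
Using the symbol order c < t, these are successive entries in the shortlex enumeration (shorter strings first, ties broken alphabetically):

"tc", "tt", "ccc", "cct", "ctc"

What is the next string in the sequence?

ctt

Find the rightmost character of ctc below t, bump it to the next letter, and reset everything to its right to c.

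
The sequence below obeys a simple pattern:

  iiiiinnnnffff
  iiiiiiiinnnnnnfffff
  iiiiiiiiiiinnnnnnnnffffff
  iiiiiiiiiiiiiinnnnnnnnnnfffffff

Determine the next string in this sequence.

Reading off run lengths: i runs 5, 8, 11, 14; n runs 4, 6, 8, 10; f runs 4, 5, 6, 7 — each is linear in n (n = 1, 2, …).
At n = 5 the blocks have lengths 17, 12, 8.

iiiiiiiiiiiiiiiiinnnnnnnnnnnnffffffff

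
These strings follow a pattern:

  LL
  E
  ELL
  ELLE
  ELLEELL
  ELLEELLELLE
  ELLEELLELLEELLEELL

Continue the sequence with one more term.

From term 3 onward, concatenate the last term with the second-to-last: E·LL = ELL, ELL·E = ELLE, …
Continuing: ELLEELLELLEELLEELL · ELLEELLELLE gives term 8.

ELLEELLELLEELLEELLELLEELLELLE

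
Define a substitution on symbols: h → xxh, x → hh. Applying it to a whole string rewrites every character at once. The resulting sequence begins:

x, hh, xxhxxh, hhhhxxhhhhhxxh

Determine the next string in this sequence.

xxhxxhxxhxxhhhhhxxhxxhxxhxxhxxhhhhhxxh

Applying the rule to each of the 14 symbols of hhhhxxhhhhhxxh gives the pieces xxh xxh xxh xxh hh hh xxh xxh xxh xxh xxh hh hh xxh, which concatenate to the answer.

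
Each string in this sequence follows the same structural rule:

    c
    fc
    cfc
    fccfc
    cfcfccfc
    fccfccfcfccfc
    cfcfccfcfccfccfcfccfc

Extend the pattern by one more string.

fccfccfcfccfccfcfccfcfccfccfcfccfc

Each term (from the third on) is the two preceding terms concatenated in order: term 3 = c·fc = cfc.
Continuing: fccfccfcfccfc · cfcfccfcfccfccfcfccfc gives term 8.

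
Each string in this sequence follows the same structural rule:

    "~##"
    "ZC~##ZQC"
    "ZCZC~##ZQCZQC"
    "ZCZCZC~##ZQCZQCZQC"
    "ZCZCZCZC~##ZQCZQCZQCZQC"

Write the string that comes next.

ZCZCZCZCZC~##ZQCZQCZQCZQCZQC

s(k+1) = ZC·s(k)·ZQC, so each term gains ZC as a prefix and ZQC as a suffix.
So the next term is ZC·ZCZCZCZC~##ZQCZQCZQCZQC·ZQC.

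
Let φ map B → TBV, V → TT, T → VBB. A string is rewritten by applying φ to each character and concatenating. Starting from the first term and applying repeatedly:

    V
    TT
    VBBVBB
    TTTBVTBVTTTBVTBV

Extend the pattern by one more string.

Replace each of the 16 characters of TTTBVTBVTTTBVTBV in place — VBB VBB VBB TBV TT VBB TBV TT VBB VBB VBB TBV TT VBB TBV TT — and concatenate.

VBBVBBVBBTBVTTVBBTBVTTVBBVBBVBBTBVTTVBBTBVTT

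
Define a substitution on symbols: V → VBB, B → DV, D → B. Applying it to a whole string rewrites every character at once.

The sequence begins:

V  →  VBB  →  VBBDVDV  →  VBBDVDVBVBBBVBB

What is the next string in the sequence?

VBBDVDVBVBBBVBBDVVBBDVDVDVVBBDVDV

φ(VBBDVDVBVBBBVBB) expands symbol-by-symbol to VBB DV DV B VBB B VBB DV VBB DV DV DV VBB DV DV; joining the 15 pieces gives the next term.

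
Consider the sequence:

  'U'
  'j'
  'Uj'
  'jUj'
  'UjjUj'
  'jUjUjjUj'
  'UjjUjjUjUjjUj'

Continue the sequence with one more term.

jUjUjjUjUjjUjjUjUjjUj

This is a Fibonacci-style word recurrence s(k) = s(k−2)·s(k−1): e.g. U·j = Uj.
So term 8 is jUjUjjUj·UjjUjjUjUjjUj.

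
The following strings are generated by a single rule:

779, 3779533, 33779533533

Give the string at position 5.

3333779533533533533

Each term wraps the previous one in 3 on the left and 533 on the right.
From 33779533533, 2 further steps: 33779533533 → 333779533533533 → (answer).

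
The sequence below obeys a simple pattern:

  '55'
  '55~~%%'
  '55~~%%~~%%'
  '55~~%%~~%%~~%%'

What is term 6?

Each term is the previous one with ~~%% appended.
From 55~~%%~~%%~~%%, 2 further steps: 55~~%%~~%%~~%% → 55~~%%~~%%~~%%~~%% → (answer).

55~~%%~~%%~~%%~~%%~~%%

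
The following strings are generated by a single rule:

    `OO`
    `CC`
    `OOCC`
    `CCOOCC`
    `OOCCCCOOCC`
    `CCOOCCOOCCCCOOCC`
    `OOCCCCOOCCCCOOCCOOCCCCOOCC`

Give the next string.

CCOOCCOOCCCCOOCCOOCCCCOOCCCCOOCCOOCCCCOOCC

Each term (from the third on) is the two preceding terms concatenated in order: term 3 = OO·CC = OOCC.
Continuing: CCOOCCOOCCCCOOCC · OOCCCCOOCCCCOOCCOOCCCCOOCC gives term 8.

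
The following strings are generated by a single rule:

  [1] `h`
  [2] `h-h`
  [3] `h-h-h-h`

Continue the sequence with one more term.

h-h-h-h-h-h-h-h

Each string is two copies of the previous one joined by '-'.
One more doubling of h-h-h-h gives the answer.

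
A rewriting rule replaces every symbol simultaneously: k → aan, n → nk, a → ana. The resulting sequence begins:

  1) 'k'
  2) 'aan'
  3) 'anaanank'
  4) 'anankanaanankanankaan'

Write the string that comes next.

Rewriting the 21 symbols of anankanaanankanankaan one by one yields ana nk ana nk aan ana nk ana ana nk ana nk aan ana nk ana nk aan ana ana nk; concatenated:

anankanankaananankanaanankanankaananankanankaananaanank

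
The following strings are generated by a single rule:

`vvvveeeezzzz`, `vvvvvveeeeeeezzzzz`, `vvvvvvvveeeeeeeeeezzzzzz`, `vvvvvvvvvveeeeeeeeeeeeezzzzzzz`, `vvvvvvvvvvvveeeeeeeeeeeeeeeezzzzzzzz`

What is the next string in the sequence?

vvvvvvvvvvvvvveeeeeeeeeeeeeeeeeeezzzzzzzzz

The n-th term is 2n+2 v's then 3n+1 e's then n+3 z's (n = 1, 2, …).
Setting n = 6 gives 14, 19, 9 characters in each block.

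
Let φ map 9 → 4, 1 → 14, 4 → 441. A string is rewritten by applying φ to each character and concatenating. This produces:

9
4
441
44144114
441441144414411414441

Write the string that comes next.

Rewriting the 21 symbols of 441441144414411414441 one by one yields 441 441 14 441 441 14 14 441 441 441 14 441 441 14 14 441 14 441 441 441 14; concatenated:

4414411444144114144414414411444144114144411444144144114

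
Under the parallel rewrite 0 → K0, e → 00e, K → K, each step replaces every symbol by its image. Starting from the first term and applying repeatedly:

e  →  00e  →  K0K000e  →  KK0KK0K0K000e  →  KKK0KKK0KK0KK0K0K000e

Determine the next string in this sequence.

KKKK0KKKK0KKK0KKK0KK0KK0K0K000e

Replace each of the 21 characters of KKK0KKK0KK0KK0K0K000e in place — K K K K0 K K K K0 K K K0 K K K0 K K0 K K0 K0 K0 00e — and concatenate.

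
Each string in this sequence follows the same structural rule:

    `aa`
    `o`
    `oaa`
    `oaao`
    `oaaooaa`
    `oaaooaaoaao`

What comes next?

This is a Fibonacci-style word recurrence s(k) = s(k−1)·s(k−2): e.g. o·aa = oaa.
Continuing: oaaooaaoaao · oaaooaa gives term 7.

oaaooaaoaaooaaooaa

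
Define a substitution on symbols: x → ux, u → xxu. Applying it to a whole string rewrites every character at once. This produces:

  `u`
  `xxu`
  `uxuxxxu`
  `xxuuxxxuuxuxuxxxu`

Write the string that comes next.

Replace each of the 17 characters of xxuuxxxuuxuxuxxxu in place — ux ux xxu xxu ux ux ux xxu xxu ux xxu ux xxu ux ux ux xxu — and concatenate.

uxuxxxuxxuuxuxuxxxuxxuuxxxuuxxxuuxuxuxxxu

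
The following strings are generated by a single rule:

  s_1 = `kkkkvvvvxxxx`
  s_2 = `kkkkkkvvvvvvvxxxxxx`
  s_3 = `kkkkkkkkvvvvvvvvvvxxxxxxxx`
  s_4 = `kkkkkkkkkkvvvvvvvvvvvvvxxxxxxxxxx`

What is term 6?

kkkkkkkkkkkkkkvvvvvvvvvvvvvvvvvvvxxxxxxxxxxxxxx

The n-th term is 2n k's then 3n-2 v's then 2n x's, where the shown terms are n = 2, 3, 4, 5.
For term 6, n = 7, so the run lengths are 14, 19, 14.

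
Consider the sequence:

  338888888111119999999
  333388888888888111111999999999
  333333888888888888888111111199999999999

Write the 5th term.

The n-th term is 2n-2 3's then 4n-1 8's then n+3 1's then 2n+3 9's, where the shown terms are n = 2, 3, 4.
For term 5, n = 6, so the run lengths are 10, 23, 9, 15.

333333333388888888888888888888888111111111999999999999999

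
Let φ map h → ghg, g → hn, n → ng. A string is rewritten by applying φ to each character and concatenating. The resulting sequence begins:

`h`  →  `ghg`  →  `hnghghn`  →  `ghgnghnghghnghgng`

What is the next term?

hnghghnnghnghgnghnghghnghgnghnghghnnghn

Replace each of the 17 characters of ghgnghnghghnghgng in place — hn ghg hn ng hn ghg ng hn ghg hn ghg ng hn ghg hn ng hn — and concatenate.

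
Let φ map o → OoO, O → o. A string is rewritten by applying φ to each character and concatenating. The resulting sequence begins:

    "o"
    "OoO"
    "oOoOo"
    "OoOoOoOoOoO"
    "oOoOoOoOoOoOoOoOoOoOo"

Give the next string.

φ(oOoOoOoOoOoOoOoOoOoOo) expands symbol-by-symbol to OoO o OoO o OoO o OoO o OoO o OoO o OoO o OoO o OoO o OoO o OoO; joining the 21 pieces gives the next term.

OoOoOoOoOoOoOoOoOoOoOoOoOoOoOoOoOoOoOoOoOoO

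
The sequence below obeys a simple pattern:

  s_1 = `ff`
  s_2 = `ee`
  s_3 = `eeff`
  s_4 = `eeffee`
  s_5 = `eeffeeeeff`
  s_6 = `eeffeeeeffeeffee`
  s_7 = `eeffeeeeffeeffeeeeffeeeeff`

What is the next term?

eeffeeeeffeeffeeeeffeeeeffeeffeeeeffeeffee

From term 3 onward, concatenate the last term with the second-to-last: ee·ff = eeff, eeff·ee = eeffee, …
So term 8 is eeffeeeeffeeffeeeeffeeeeff·eeffeeeeffeeffee.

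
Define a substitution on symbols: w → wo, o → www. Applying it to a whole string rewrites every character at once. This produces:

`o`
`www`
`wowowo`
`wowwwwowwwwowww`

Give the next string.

Rewriting the 15 symbols of wowwwwowwwwowww one by one yields wo www wo wo wo wo www wo wo wo wo www wo wo wo; concatenated:

wowwwwowowowowwwwowowowowwwwowowo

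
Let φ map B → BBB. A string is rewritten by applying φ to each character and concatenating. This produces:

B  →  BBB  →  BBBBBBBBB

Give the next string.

BBBBBBBBBBBBBBBBBBBBBBBBBBB

Apply φ to BBBBBBBBB symbol by symbol: B→BBB, B→BBB, B→BBB, B→BBB, B→BBB, B→BBB, B→BBB, B→BBB, B→BBB; joined: BBB BBB BBB BBB BBB BBB BBB BBB BBB.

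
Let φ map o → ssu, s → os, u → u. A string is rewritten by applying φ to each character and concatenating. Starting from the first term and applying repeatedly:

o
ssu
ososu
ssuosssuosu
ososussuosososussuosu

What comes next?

φ(ososussuosososussuosu) expands symbol-by-symbol to ssu os ssu os u os os u ssu os ssu os ssu os u os os u ssu os u; joining the 21 pieces gives the next term.

ssuosssuosuososussuosssuosssuosuososussuosu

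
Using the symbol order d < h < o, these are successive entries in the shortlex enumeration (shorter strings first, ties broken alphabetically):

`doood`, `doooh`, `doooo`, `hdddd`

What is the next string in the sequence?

hdddh

Find the rightmost character of hdddd below o, bump it to the next letter, and reset everything to its right to d.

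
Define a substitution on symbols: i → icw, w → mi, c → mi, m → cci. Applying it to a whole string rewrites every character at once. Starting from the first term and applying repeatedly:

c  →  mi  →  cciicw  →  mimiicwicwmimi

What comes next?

φ(mimiicwicwmimi) expands symbol-by-symbol to cci icw cci icw icw mi mi icw mi mi cci icw cci icw; joining the 14 pieces gives the next term.

cciicwcciicwicwmimiicwmimicciicwcciicw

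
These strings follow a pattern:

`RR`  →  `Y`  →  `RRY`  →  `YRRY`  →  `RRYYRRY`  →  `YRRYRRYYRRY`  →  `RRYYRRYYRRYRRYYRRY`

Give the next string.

YRRYRRYYRRYRRYYRRYYRRYRRYYRRY

Each term (from the third on) is the two preceding terms concatenated in order: term 3 = RR·Y = RRY.
Continuing: YRRYRRYYRRY · RRYYRRYYRRYRRYYRRY gives term 8.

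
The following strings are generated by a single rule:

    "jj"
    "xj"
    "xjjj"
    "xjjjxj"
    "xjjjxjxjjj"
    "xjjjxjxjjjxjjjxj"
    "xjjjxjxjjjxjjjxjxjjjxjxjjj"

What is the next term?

Each term (from the third on) is the previous term followed by the one before it: term 3 = xj·jj = xjjj.
Continuing: xjjjxjxjjjxjjjxjxjjjxjxjjj · xjjjxjxjjjxjjjxj gives term 8.

xjjjxjxjjjxjjjxjxjjjxjxjjjxjjjxjxjjjxjjjxj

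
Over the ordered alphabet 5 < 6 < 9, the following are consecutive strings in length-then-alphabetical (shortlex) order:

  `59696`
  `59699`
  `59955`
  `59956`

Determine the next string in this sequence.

Treat 59956 as a base-3 numeral over the given alphabet and add one, carrying through any trailing 9's.

59959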